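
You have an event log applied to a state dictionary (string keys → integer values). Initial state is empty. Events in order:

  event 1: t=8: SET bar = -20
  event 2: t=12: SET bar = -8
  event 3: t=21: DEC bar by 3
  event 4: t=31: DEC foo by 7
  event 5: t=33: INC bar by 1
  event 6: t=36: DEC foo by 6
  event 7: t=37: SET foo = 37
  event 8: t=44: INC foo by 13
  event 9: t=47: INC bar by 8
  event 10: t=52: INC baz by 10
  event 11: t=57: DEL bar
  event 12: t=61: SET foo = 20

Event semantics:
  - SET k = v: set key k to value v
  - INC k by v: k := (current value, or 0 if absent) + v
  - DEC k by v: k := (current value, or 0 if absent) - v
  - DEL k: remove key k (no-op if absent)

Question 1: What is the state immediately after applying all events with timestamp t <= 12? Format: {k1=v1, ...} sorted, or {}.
Apply events with t <= 12 (2 events):
  after event 1 (t=8: SET bar = -20): {bar=-20}
  after event 2 (t=12: SET bar = -8): {bar=-8}

Answer: {bar=-8}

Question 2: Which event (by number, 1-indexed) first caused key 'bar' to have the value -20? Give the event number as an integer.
Looking for first event where bar becomes -20:
  event 1: bar (absent) -> -20  <-- first match

Answer: 1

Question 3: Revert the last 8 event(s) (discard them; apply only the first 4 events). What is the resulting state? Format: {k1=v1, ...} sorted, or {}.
Keep first 4 events (discard last 8):
  after event 1 (t=8: SET bar = -20): {bar=-20}
  after event 2 (t=12: SET bar = -8): {bar=-8}
  after event 3 (t=21: DEC bar by 3): {bar=-11}
  after event 4 (t=31: DEC foo by 7): {bar=-11, foo=-7}

Answer: {bar=-11, foo=-7}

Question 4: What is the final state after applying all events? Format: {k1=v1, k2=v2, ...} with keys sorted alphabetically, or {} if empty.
  after event 1 (t=8: SET bar = -20): {bar=-20}
  after event 2 (t=12: SET bar = -8): {bar=-8}
  after event 3 (t=21: DEC bar by 3): {bar=-11}
  after event 4 (t=31: DEC foo by 7): {bar=-11, foo=-7}
  after event 5 (t=33: INC bar by 1): {bar=-10, foo=-7}
  after event 6 (t=36: DEC foo by 6): {bar=-10, foo=-13}
  after event 7 (t=37: SET foo = 37): {bar=-10, foo=37}
  after event 8 (t=44: INC foo by 13): {bar=-10, foo=50}
  after event 9 (t=47: INC bar by 8): {bar=-2, foo=50}
  after event 10 (t=52: INC baz by 10): {bar=-2, baz=10, foo=50}
  after event 11 (t=57: DEL bar): {baz=10, foo=50}
  after event 12 (t=61: SET foo = 20): {baz=10, foo=20}

Answer: {baz=10, foo=20}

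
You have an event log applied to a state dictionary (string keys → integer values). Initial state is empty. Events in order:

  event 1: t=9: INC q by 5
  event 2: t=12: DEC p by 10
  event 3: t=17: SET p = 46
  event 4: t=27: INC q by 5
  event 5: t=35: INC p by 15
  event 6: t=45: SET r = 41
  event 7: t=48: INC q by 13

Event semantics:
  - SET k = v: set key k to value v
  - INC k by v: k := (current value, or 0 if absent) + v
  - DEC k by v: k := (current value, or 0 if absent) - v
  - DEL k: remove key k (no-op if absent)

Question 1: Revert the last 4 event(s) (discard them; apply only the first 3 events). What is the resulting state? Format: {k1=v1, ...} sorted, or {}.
Keep first 3 events (discard last 4):
  after event 1 (t=9: INC q by 5): {q=5}
  after event 2 (t=12: DEC p by 10): {p=-10, q=5}
  after event 3 (t=17: SET p = 46): {p=46, q=5}

Answer: {p=46, q=5}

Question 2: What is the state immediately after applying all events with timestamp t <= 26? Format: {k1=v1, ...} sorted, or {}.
Apply events with t <= 26 (3 events):
  after event 1 (t=9: INC q by 5): {q=5}
  after event 2 (t=12: DEC p by 10): {p=-10, q=5}
  after event 3 (t=17: SET p = 46): {p=46, q=5}

Answer: {p=46, q=5}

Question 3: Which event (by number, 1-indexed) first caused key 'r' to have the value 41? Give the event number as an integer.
Answer: 6

Derivation:
Looking for first event where r becomes 41:
  event 6: r (absent) -> 41  <-- first match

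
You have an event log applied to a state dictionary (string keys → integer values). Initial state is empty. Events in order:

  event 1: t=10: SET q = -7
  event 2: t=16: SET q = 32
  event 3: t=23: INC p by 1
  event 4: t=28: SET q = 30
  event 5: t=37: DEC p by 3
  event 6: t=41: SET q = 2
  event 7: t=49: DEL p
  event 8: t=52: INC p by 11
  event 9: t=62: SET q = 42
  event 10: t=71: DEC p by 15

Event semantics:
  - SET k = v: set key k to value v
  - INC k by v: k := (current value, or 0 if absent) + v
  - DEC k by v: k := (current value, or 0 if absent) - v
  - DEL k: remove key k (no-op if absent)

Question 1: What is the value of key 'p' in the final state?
Answer: -4

Derivation:
Track key 'p' through all 10 events:
  event 1 (t=10: SET q = -7): p unchanged
  event 2 (t=16: SET q = 32): p unchanged
  event 3 (t=23: INC p by 1): p (absent) -> 1
  event 4 (t=28: SET q = 30): p unchanged
  event 5 (t=37: DEC p by 3): p 1 -> -2
  event 6 (t=41: SET q = 2): p unchanged
  event 7 (t=49: DEL p): p -2 -> (absent)
  event 8 (t=52: INC p by 11): p (absent) -> 11
  event 9 (t=62: SET q = 42): p unchanged
  event 10 (t=71: DEC p by 15): p 11 -> -4
Final: p = -4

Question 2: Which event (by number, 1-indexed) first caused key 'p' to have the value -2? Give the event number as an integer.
Answer: 5

Derivation:
Looking for first event where p becomes -2:
  event 3: p = 1
  event 4: p = 1
  event 5: p 1 -> -2  <-- first match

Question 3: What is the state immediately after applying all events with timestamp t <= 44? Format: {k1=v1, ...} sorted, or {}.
Answer: {p=-2, q=2}

Derivation:
Apply events with t <= 44 (6 events):
  after event 1 (t=10: SET q = -7): {q=-7}
  after event 2 (t=16: SET q = 32): {q=32}
  after event 3 (t=23: INC p by 1): {p=1, q=32}
  after event 4 (t=28: SET q = 30): {p=1, q=30}
  after event 5 (t=37: DEC p by 3): {p=-2, q=30}
  after event 6 (t=41: SET q = 2): {p=-2, q=2}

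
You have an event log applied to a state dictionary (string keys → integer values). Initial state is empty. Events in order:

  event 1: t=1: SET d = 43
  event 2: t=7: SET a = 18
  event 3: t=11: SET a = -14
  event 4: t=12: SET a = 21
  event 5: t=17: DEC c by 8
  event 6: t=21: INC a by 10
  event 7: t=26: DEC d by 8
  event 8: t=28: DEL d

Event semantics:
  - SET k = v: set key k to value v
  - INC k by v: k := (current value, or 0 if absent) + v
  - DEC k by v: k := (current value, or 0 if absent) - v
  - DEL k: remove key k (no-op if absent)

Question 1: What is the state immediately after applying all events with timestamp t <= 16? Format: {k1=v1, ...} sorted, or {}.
Answer: {a=21, d=43}

Derivation:
Apply events with t <= 16 (4 events):
  after event 1 (t=1: SET d = 43): {d=43}
  after event 2 (t=7: SET a = 18): {a=18, d=43}
  after event 3 (t=11: SET a = -14): {a=-14, d=43}
  after event 4 (t=12: SET a = 21): {a=21, d=43}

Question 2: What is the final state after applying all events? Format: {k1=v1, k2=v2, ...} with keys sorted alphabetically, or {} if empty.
  after event 1 (t=1: SET d = 43): {d=43}
  after event 2 (t=7: SET a = 18): {a=18, d=43}
  after event 3 (t=11: SET a = -14): {a=-14, d=43}
  after event 4 (t=12: SET a = 21): {a=21, d=43}
  after event 5 (t=17: DEC c by 8): {a=21, c=-8, d=43}
  after event 6 (t=21: INC a by 10): {a=31, c=-8, d=43}
  after event 7 (t=26: DEC d by 8): {a=31, c=-8, d=35}
  after event 8 (t=28: DEL d): {a=31, c=-8}

Answer: {a=31, c=-8}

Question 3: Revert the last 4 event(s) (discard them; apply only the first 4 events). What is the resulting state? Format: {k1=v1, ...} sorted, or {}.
Keep first 4 events (discard last 4):
  after event 1 (t=1: SET d = 43): {d=43}
  after event 2 (t=7: SET a = 18): {a=18, d=43}
  after event 3 (t=11: SET a = -14): {a=-14, d=43}
  after event 4 (t=12: SET a = 21): {a=21, d=43}

Answer: {a=21, d=43}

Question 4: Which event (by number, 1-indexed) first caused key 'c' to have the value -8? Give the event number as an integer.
Answer: 5

Derivation:
Looking for first event where c becomes -8:
  event 5: c (absent) -> -8  <-- first match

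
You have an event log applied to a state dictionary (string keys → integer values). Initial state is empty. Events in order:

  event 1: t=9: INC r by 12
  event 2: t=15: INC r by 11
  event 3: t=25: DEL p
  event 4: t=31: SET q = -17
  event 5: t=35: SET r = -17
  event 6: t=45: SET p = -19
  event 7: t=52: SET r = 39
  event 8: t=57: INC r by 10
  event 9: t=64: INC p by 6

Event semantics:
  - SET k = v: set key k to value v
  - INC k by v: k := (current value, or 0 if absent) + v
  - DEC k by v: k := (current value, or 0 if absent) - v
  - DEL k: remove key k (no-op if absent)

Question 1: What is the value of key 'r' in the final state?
Track key 'r' through all 9 events:
  event 1 (t=9: INC r by 12): r (absent) -> 12
  event 2 (t=15: INC r by 11): r 12 -> 23
  event 3 (t=25: DEL p): r unchanged
  event 4 (t=31: SET q = -17): r unchanged
  event 5 (t=35: SET r = -17): r 23 -> -17
  event 6 (t=45: SET p = -19): r unchanged
  event 7 (t=52: SET r = 39): r -17 -> 39
  event 8 (t=57: INC r by 10): r 39 -> 49
  event 9 (t=64: INC p by 6): r unchanged
Final: r = 49

Answer: 49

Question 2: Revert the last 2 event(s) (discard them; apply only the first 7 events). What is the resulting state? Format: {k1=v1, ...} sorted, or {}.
Answer: {p=-19, q=-17, r=39}

Derivation:
Keep first 7 events (discard last 2):
  after event 1 (t=9: INC r by 12): {r=12}
  after event 2 (t=15: INC r by 11): {r=23}
  after event 3 (t=25: DEL p): {r=23}
  after event 4 (t=31: SET q = -17): {q=-17, r=23}
  after event 5 (t=35: SET r = -17): {q=-17, r=-17}
  after event 6 (t=45: SET p = -19): {p=-19, q=-17, r=-17}
  after event 7 (t=52: SET r = 39): {p=-19, q=-17, r=39}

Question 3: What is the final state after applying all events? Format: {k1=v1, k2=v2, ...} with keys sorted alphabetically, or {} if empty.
Answer: {p=-13, q=-17, r=49}

Derivation:
  after event 1 (t=9: INC r by 12): {r=12}
  after event 2 (t=15: INC r by 11): {r=23}
  after event 3 (t=25: DEL p): {r=23}
  after event 4 (t=31: SET q = -17): {q=-17, r=23}
  after event 5 (t=35: SET r = -17): {q=-17, r=-17}
  after event 6 (t=45: SET p = -19): {p=-19, q=-17, r=-17}
  after event 7 (t=52: SET r = 39): {p=-19, q=-17, r=39}
  after event 8 (t=57: INC r by 10): {p=-19, q=-17, r=49}
  after event 9 (t=64: INC p by 6): {p=-13, q=-17, r=49}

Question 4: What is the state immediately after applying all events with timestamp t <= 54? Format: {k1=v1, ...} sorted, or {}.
Apply events with t <= 54 (7 events):
  after event 1 (t=9: INC r by 12): {r=12}
  after event 2 (t=15: INC r by 11): {r=23}
  after event 3 (t=25: DEL p): {r=23}
  after event 4 (t=31: SET q = -17): {q=-17, r=23}
  after event 5 (t=35: SET r = -17): {q=-17, r=-17}
  after event 6 (t=45: SET p = -19): {p=-19, q=-17, r=-17}
  after event 7 (t=52: SET r = 39): {p=-19, q=-17, r=39}

Answer: {p=-19, q=-17, r=39}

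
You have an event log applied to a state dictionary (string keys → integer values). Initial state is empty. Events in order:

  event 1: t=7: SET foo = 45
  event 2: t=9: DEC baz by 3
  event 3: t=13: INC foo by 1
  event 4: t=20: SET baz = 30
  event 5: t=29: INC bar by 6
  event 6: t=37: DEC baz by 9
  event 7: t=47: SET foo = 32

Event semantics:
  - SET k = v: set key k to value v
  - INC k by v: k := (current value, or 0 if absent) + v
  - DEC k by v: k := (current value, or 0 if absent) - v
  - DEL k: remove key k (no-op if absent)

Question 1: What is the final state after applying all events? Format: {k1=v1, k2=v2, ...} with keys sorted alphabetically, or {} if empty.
  after event 1 (t=7: SET foo = 45): {foo=45}
  after event 2 (t=9: DEC baz by 3): {baz=-3, foo=45}
  after event 3 (t=13: INC foo by 1): {baz=-3, foo=46}
  after event 4 (t=20: SET baz = 30): {baz=30, foo=46}
  after event 5 (t=29: INC bar by 6): {bar=6, baz=30, foo=46}
  after event 6 (t=37: DEC baz by 9): {bar=6, baz=21, foo=46}
  after event 7 (t=47: SET foo = 32): {bar=6, baz=21, foo=32}

Answer: {bar=6, baz=21, foo=32}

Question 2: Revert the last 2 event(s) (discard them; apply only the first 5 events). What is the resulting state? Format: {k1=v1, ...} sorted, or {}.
Answer: {bar=6, baz=30, foo=46}

Derivation:
Keep first 5 events (discard last 2):
  after event 1 (t=7: SET foo = 45): {foo=45}
  after event 2 (t=9: DEC baz by 3): {baz=-3, foo=45}
  after event 3 (t=13: INC foo by 1): {baz=-3, foo=46}
  after event 4 (t=20: SET baz = 30): {baz=30, foo=46}
  after event 5 (t=29: INC bar by 6): {bar=6, baz=30, foo=46}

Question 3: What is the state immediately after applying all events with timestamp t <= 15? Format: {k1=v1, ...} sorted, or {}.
Answer: {baz=-3, foo=46}

Derivation:
Apply events with t <= 15 (3 events):
  after event 1 (t=7: SET foo = 45): {foo=45}
  after event 2 (t=9: DEC baz by 3): {baz=-3, foo=45}
  after event 3 (t=13: INC foo by 1): {baz=-3, foo=46}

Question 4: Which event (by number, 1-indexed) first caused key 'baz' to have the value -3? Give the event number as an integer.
Answer: 2

Derivation:
Looking for first event where baz becomes -3:
  event 2: baz (absent) -> -3  <-- first match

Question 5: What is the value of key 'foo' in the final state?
Track key 'foo' through all 7 events:
  event 1 (t=7: SET foo = 45): foo (absent) -> 45
  event 2 (t=9: DEC baz by 3): foo unchanged
  event 3 (t=13: INC foo by 1): foo 45 -> 46
  event 4 (t=20: SET baz = 30): foo unchanged
  event 5 (t=29: INC bar by 6): foo unchanged
  event 6 (t=37: DEC baz by 9): foo unchanged
  event 7 (t=47: SET foo = 32): foo 46 -> 32
Final: foo = 32

Answer: 32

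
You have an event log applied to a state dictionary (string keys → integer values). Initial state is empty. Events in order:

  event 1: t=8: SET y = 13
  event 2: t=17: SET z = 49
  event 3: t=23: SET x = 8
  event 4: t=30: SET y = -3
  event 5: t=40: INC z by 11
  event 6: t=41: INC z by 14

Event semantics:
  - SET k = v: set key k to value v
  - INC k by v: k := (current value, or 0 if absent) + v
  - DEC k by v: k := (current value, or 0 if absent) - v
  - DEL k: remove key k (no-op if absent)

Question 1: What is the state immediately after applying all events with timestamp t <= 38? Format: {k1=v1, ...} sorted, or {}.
Apply events with t <= 38 (4 events):
  after event 1 (t=8: SET y = 13): {y=13}
  after event 2 (t=17: SET z = 49): {y=13, z=49}
  after event 3 (t=23: SET x = 8): {x=8, y=13, z=49}
  after event 4 (t=30: SET y = -3): {x=8, y=-3, z=49}

Answer: {x=8, y=-3, z=49}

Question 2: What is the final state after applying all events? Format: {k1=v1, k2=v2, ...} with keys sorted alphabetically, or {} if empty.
  after event 1 (t=8: SET y = 13): {y=13}
  after event 2 (t=17: SET z = 49): {y=13, z=49}
  after event 3 (t=23: SET x = 8): {x=8, y=13, z=49}
  after event 4 (t=30: SET y = -3): {x=8, y=-3, z=49}
  after event 5 (t=40: INC z by 11): {x=8, y=-3, z=60}
  after event 6 (t=41: INC z by 14): {x=8, y=-3, z=74}

Answer: {x=8, y=-3, z=74}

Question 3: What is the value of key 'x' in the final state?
Answer: 8

Derivation:
Track key 'x' through all 6 events:
  event 1 (t=8: SET y = 13): x unchanged
  event 2 (t=17: SET z = 49): x unchanged
  event 3 (t=23: SET x = 8): x (absent) -> 8
  event 4 (t=30: SET y = -3): x unchanged
  event 5 (t=40: INC z by 11): x unchanged
  event 6 (t=41: INC z by 14): x unchanged
Final: x = 8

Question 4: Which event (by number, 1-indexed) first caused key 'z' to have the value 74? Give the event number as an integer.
Answer: 6

Derivation:
Looking for first event where z becomes 74:
  event 2: z = 49
  event 3: z = 49
  event 4: z = 49
  event 5: z = 60
  event 6: z 60 -> 74  <-- first match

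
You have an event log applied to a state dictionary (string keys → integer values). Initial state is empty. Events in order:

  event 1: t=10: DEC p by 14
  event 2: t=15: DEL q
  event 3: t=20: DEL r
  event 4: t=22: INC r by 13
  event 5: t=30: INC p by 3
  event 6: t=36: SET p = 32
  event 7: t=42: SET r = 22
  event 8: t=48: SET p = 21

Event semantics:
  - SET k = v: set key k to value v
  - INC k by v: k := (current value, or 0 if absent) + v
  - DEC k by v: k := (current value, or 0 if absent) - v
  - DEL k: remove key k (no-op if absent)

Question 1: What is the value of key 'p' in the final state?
Answer: 21

Derivation:
Track key 'p' through all 8 events:
  event 1 (t=10: DEC p by 14): p (absent) -> -14
  event 2 (t=15: DEL q): p unchanged
  event 3 (t=20: DEL r): p unchanged
  event 4 (t=22: INC r by 13): p unchanged
  event 5 (t=30: INC p by 3): p -14 -> -11
  event 6 (t=36: SET p = 32): p -11 -> 32
  event 7 (t=42: SET r = 22): p unchanged
  event 8 (t=48: SET p = 21): p 32 -> 21
Final: p = 21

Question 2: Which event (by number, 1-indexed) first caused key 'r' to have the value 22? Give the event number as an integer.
Answer: 7

Derivation:
Looking for first event where r becomes 22:
  event 4: r = 13
  event 5: r = 13
  event 6: r = 13
  event 7: r 13 -> 22  <-- first match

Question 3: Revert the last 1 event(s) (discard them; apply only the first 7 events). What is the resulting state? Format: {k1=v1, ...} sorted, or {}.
Keep first 7 events (discard last 1):
  after event 1 (t=10: DEC p by 14): {p=-14}
  after event 2 (t=15: DEL q): {p=-14}
  after event 3 (t=20: DEL r): {p=-14}
  after event 4 (t=22: INC r by 13): {p=-14, r=13}
  after event 5 (t=30: INC p by 3): {p=-11, r=13}
  after event 6 (t=36: SET p = 32): {p=32, r=13}
  after event 7 (t=42: SET r = 22): {p=32, r=22}

Answer: {p=32, r=22}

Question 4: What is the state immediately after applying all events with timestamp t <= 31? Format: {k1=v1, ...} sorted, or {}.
Answer: {p=-11, r=13}

Derivation:
Apply events with t <= 31 (5 events):
  after event 1 (t=10: DEC p by 14): {p=-14}
  after event 2 (t=15: DEL q): {p=-14}
  after event 3 (t=20: DEL r): {p=-14}
  after event 4 (t=22: INC r by 13): {p=-14, r=13}
  after event 5 (t=30: INC p by 3): {p=-11, r=13}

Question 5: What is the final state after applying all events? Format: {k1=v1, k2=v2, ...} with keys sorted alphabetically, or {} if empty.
Answer: {p=21, r=22}

Derivation:
  after event 1 (t=10: DEC p by 14): {p=-14}
  after event 2 (t=15: DEL q): {p=-14}
  after event 3 (t=20: DEL r): {p=-14}
  after event 4 (t=22: INC r by 13): {p=-14, r=13}
  after event 5 (t=30: INC p by 3): {p=-11, r=13}
  after event 6 (t=36: SET p = 32): {p=32, r=13}
  after event 7 (t=42: SET r = 22): {p=32, r=22}
  after event 8 (t=48: SET p = 21): {p=21, r=22}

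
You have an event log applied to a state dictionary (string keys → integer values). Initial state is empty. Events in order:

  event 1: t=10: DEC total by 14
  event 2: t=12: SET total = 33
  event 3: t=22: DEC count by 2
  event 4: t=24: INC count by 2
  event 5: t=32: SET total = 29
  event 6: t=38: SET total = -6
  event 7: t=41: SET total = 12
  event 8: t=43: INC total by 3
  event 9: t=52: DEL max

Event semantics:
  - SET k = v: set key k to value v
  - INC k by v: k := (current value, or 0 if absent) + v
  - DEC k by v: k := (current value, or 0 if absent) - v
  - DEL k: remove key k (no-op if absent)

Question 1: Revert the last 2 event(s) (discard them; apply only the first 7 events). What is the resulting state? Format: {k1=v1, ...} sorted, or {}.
Keep first 7 events (discard last 2):
  after event 1 (t=10: DEC total by 14): {total=-14}
  after event 2 (t=12: SET total = 33): {total=33}
  after event 3 (t=22: DEC count by 2): {count=-2, total=33}
  after event 4 (t=24: INC count by 2): {count=0, total=33}
  after event 5 (t=32: SET total = 29): {count=0, total=29}
  after event 6 (t=38: SET total = -6): {count=0, total=-6}
  after event 7 (t=41: SET total = 12): {count=0, total=12}

Answer: {count=0, total=12}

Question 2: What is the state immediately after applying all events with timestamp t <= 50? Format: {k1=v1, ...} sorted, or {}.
Answer: {count=0, total=15}

Derivation:
Apply events with t <= 50 (8 events):
  after event 1 (t=10: DEC total by 14): {total=-14}
  after event 2 (t=12: SET total = 33): {total=33}
  after event 3 (t=22: DEC count by 2): {count=-2, total=33}
  after event 4 (t=24: INC count by 2): {count=0, total=33}
  after event 5 (t=32: SET total = 29): {count=0, total=29}
  after event 6 (t=38: SET total = -6): {count=0, total=-6}
  after event 7 (t=41: SET total = 12): {count=0, total=12}
  after event 8 (t=43: INC total by 3): {count=0, total=15}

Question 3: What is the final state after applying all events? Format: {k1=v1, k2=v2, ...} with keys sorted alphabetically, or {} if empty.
Answer: {count=0, total=15}

Derivation:
  after event 1 (t=10: DEC total by 14): {total=-14}
  after event 2 (t=12: SET total = 33): {total=33}
  after event 3 (t=22: DEC count by 2): {count=-2, total=33}
  after event 4 (t=24: INC count by 2): {count=0, total=33}
  after event 5 (t=32: SET total = 29): {count=0, total=29}
  after event 6 (t=38: SET total = -6): {count=0, total=-6}
  after event 7 (t=41: SET total = 12): {count=0, total=12}
  after event 8 (t=43: INC total by 3): {count=0, total=15}
  after event 9 (t=52: DEL max): {count=0, total=15}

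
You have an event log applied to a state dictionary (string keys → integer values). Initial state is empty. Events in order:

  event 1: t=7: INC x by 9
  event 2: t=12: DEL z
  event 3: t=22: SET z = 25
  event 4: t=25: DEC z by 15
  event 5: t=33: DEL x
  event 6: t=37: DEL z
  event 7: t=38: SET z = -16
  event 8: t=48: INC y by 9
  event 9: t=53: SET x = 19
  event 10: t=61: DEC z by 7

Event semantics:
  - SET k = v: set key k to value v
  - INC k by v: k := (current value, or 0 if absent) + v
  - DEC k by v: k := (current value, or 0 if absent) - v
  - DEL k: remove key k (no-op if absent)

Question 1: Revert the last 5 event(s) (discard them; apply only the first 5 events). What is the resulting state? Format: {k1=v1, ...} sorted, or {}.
Answer: {z=10}

Derivation:
Keep first 5 events (discard last 5):
  after event 1 (t=7: INC x by 9): {x=9}
  after event 2 (t=12: DEL z): {x=9}
  after event 3 (t=22: SET z = 25): {x=9, z=25}
  after event 4 (t=25: DEC z by 15): {x=9, z=10}
  after event 5 (t=33: DEL x): {z=10}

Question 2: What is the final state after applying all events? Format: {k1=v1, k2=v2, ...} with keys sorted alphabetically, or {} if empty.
  after event 1 (t=7: INC x by 9): {x=9}
  after event 2 (t=12: DEL z): {x=9}
  after event 3 (t=22: SET z = 25): {x=9, z=25}
  after event 4 (t=25: DEC z by 15): {x=9, z=10}
  after event 5 (t=33: DEL x): {z=10}
  after event 6 (t=37: DEL z): {}
  after event 7 (t=38: SET z = -16): {z=-16}
  after event 8 (t=48: INC y by 9): {y=9, z=-16}
  after event 9 (t=53: SET x = 19): {x=19, y=9, z=-16}
  after event 10 (t=61: DEC z by 7): {x=19, y=9, z=-23}

Answer: {x=19, y=9, z=-23}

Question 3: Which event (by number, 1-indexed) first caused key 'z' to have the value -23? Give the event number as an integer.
Answer: 10

Derivation:
Looking for first event where z becomes -23:
  event 3: z = 25
  event 4: z = 10
  event 5: z = 10
  event 6: z = (absent)
  event 7: z = -16
  event 8: z = -16
  event 9: z = -16
  event 10: z -16 -> -23  <-- first match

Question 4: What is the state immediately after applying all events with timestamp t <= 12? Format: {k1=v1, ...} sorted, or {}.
Apply events with t <= 12 (2 events):
  after event 1 (t=7: INC x by 9): {x=9}
  after event 2 (t=12: DEL z): {x=9}

Answer: {x=9}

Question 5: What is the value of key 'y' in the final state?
Track key 'y' through all 10 events:
  event 1 (t=7: INC x by 9): y unchanged
  event 2 (t=12: DEL z): y unchanged
  event 3 (t=22: SET z = 25): y unchanged
  event 4 (t=25: DEC z by 15): y unchanged
  event 5 (t=33: DEL x): y unchanged
  event 6 (t=37: DEL z): y unchanged
  event 7 (t=38: SET z = -16): y unchanged
  event 8 (t=48: INC y by 9): y (absent) -> 9
  event 9 (t=53: SET x = 19): y unchanged
  event 10 (t=61: DEC z by 7): y unchanged
Final: y = 9

Answer: 9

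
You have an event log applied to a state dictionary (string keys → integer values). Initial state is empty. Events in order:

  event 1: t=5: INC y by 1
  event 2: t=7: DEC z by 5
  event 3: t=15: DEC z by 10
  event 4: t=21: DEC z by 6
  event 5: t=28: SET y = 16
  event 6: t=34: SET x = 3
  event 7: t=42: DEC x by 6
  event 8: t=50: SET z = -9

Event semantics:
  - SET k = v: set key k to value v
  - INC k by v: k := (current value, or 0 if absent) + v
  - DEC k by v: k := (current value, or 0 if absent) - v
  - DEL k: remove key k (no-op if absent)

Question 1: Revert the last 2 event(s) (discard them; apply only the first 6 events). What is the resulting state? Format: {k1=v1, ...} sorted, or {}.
Answer: {x=3, y=16, z=-21}

Derivation:
Keep first 6 events (discard last 2):
  after event 1 (t=5: INC y by 1): {y=1}
  after event 2 (t=7: DEC z by 5): {y=1, z=-5}
  after event 3 (t=15: DEC z by 10): {y=1, z=-15}
  after event 4 (t=21: DEC z by 6): {y=1, z=-21}
  after event 5 (t=28: SET y = 16): {y=16, z=-21}
  after event 6 (t=34: SET x = 3): {x=3, y=16, z=-21}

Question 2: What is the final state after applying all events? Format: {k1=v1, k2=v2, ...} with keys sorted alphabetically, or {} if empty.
Answer: {x=-3, y=16, z=-9}

Derivation:
  after event 1 (t=5: INC y by 1): {y=1}
  after event 2 (t=7: DEC z by 5): {y=1, z=-5}
  after event 3 (t=15: DEC z by 10): {y=1, z=-15}
  after event 4 (t=21: DEC z by 6): {y=1, z=-21}
  after event 5 (t=28: SET y = 16): {y=16, z=-21}
  after event 6 (t=34: SET x = 3): {x=3, y=16, z=-21}
  after event 7 (t=42: DEC x by 6): {x=-3, y=16, z=-21}
  after event 8 (t=50: SET z = -9): {x=-3, y=16, z=-9}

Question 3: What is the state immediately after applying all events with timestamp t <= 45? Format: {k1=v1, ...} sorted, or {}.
Apply events with t <= 45 (7 events):
  after event 1 (t=5: INC y by 1): {y=1}
  after event 2 (t=7: DEC z by 5): {y=1, z=-5}
  after event 3 (t=15: DEC z by 10): {y=1, z=-15}
  after event 4 (t=21: DEC z by 6): {y=1, z=-21}
  after event 5 (t=28: SET y = 16): {y=16, z=-21}
  after event 6 (t=34: SET x = 3): {x=3, y=16, z=-21}
  after event 7 (t=42: DEC x by 6): {x=-3, y=16, z=-21}

Answer: {x=-3, y=16, z=-21}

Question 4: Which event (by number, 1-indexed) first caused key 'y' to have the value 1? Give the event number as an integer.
Answer: 1

Derivation:
Looking for first event where y becomes 1:
  event 1: y (absent) -> 1  <-- first match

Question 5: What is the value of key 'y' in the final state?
Track key 'y' through all 8 events:
  event 1 (t=5: INC y by 1): y (absent) -> 1
  event 2 (t=7: DEC z by 5): y unchanged
  event 3 (t=15: DEC z by 10): y unchanged
  event 4 (t=21: DEC z by 6): y unchanged
  event 5 (t=28: SET y = 16): y 1 -> 16
  event 6 (t=34: SET x = 3): y unchanged
  event 7 (t=42: DEC x by 6): y unchanged
  event 8 (t=50: SET z = -9): y unchanged
Final: y = 16

Answer: 16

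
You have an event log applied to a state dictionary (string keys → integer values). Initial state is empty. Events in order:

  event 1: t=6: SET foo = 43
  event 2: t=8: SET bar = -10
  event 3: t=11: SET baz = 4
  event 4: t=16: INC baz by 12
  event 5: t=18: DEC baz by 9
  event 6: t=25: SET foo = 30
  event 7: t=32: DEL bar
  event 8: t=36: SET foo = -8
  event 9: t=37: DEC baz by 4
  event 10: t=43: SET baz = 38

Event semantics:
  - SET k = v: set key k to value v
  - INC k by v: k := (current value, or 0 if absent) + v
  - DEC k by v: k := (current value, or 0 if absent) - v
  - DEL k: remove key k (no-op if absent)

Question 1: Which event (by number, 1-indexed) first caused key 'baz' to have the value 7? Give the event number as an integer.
Answer: 5

Derivation:
Looking for first event where baz becomes 7:
  event 3: baz = 4
  event 4: baz = 16
  event 5: baz 16 -> 7  <-- first match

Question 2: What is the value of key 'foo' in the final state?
Answer: -8

Derivation:
Track key 'foo' through all 10 events:
  event 1 (t=6: SET foo = 43): foo (absent) -> 43
  event 2 (t=8: SET bar = -10): foo unchanged
  event 3 (t=11: SET baz = 4): foo unchanged
  event 4 (t=16: INC baz by 12): foo unchanged
  event 5 (t=18: DEC baz by 9): foo unchanged
  event 6 (t=25: SET foo = 30): foo 43 -> 30
  event 7 (t=32: DEL bar): foo unchanged
  event 8 (t=36: SET foo = -8): foo 30 -> -8
  event 9 (t=37: DEC baz by 4): foo unchanged
  event 10 (t=43: SET baz = 38): foo unchanged
Final: foo = -8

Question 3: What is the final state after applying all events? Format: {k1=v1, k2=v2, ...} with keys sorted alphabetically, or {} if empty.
  after event 1 (t=6: SET foo = 43): {foo=43}
  after event 2 (t=8: SET bar = -10): {bar=-10, foo=43}
  after event 3 (t=11: SET baz = 4): {bar=-10, baz=4, foo=43}
  after event 4 (t=16: INC baz by 12): {bar=-10, baz=16, foo=43}
  after event 5 (t=18: DEC baz by 9): {bar=-10, baz=7, foo=43}
  after event 6 (t=25: SET foo = 30): {bar=-10, baz=7, foo=30}
  after event 7 (t=32: DEL bar): {baz=7, foo=30}
  after event 8 (t=36: SET foo = -8): {baz=7, foo=-8}
  after event 9 (t=37: DEC baz by 4): {baz=3, foo=-8}
  after event 10 (t=43: SET baz = 38): {baz=38, foo=-8}

Answer: {baz=38, foo=-8}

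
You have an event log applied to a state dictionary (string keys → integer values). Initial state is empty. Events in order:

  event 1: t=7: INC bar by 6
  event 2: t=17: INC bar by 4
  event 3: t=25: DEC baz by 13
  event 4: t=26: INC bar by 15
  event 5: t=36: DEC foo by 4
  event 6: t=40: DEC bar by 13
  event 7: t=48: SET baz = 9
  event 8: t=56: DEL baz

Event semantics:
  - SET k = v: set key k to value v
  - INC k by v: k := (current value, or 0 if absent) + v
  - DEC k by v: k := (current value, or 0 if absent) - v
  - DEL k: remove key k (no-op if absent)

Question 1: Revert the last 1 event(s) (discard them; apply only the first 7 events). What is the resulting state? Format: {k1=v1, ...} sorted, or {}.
Answer: {bar=12, baz=9, foo=-4}

Derivation:
Keep first 7 events (discard last 1):
  after event 1 (t=7: INC bar by 6): {bar=6}
  after event 2 (t=17: INC bar by 4): {bar=10}
  after event 3 (t=25: DEC baz by 13): {bar=10, baz=-13}
  after event 4 (t=26: INC bar by 15): {bar=25, baz=-13}
  after event 5 (t=36: DEC foo by 4): {bar=25, baz=-13, foo=-4}
  after event 6 (t=40: DEC bar by 13): {bar=12, baz=-13, foo=-4}
  after event 7 (t=48: SET baz = 9): {bar=12, baz=9, foo=-4}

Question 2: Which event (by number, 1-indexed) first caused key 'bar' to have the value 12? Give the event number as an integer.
Looking for first event where bar becomes 12:
  event 1: bar = 6
  event 2: bar = 10
  event 3: bar = 10
  event 4: bar = 25
  event 5: bar = 25
  event 6: bar 25 -> 12  <-- first match

Answer: 6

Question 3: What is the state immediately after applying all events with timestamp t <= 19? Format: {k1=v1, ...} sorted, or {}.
Apply events with t <= 19 (2 events):
  after event 1 (t=7: INC bar by 6): {bar=6}
  after event 2 (t=17: INC bar by 4): {bar=10}

Answer: {bar=10}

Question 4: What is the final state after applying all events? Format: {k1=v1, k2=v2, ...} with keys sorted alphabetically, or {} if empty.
  after event 1 (t=7: INC bar by 6): {bar=6}
  after event 2 (t=17: INC bar by 4): {bar=10}
  after event 3 (t=25: DEC baz by 13): {bar=10, baz=-13}
  after event 4 (t=26: INC bar by 15): {bar=25, baz=-13}
  after event 5 (t=36: DEC foo by 4): {bar=25, baz=-13, foo=-4}
  after event 6 (t=40: DEC bar by 13): {bar=12, baz=-13, foo=-4}
  after event 7 (t=48: SET baz = 9): {bar=12, baz=9, foo=-4}
  after event 8 (t=56: DEL baz): {bar=12, foo=-4}

Answer: {bar=12, foo=-4}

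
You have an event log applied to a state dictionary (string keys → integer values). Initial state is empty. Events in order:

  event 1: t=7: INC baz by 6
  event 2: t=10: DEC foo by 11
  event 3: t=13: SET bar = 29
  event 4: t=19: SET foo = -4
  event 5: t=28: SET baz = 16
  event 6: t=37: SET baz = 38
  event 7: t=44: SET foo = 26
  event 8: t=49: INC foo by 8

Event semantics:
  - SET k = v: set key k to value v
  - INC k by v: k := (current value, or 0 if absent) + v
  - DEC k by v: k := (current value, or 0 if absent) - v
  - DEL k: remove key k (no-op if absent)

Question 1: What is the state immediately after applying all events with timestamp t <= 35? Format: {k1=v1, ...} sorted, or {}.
Answer: {bar=29, baz=16, foo=-4}

Derivation:
Apply events with t <= 35 (5 events):
  after event 1 (t=7: INC baz by 6): {baz=6}
  after event 2 (t=10: DEC foo by 11): {baz=6, foo=-11}
  after event 3 (t=13: SET bar = 29): {bar=29, baz=6, foo=-11}
  after event 4 (t=19: SET foo = -4): {bar=29, baz=6, foo=-4}
  after event 5 (t=28: SET baz = 16): {bar=29, baz=16, foo=-4}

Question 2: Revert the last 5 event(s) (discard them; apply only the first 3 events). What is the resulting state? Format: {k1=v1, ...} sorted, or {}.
Answer: {bar=29, baz=6, foo=-11}

Derivation:
Keep first 3 events (discard last 5):
  after event 1 (t=7: INC baz by 6): {baz=6}
  after event 2 (t=10: DEC foo by 11): {baz=6, foo=-11}
  after event 3 (t=13: SET bar = 29): {bar=29, baz=6, foo=-11}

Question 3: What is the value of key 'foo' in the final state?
Track key 'foo' through all 8 events:
  event 1 (t=7: INC baz by 6): foo unchanged
  event 2 (t=10: DEC foo by 11): foo (absent) -> -11
  event 3 (t=13: SET bar = 29): foo unchanged
  event 4 (t=19: SET foo = -4): foo -11 -> -4
  event 5 (t=28: SET baz = 16): foo unchanged
  event 6 (t=37: SET baz = 38): foo unchanged
  event 7 (t=44: SET foo = 26): foo -4 -> 26
  event 8 (t=49: INC foo by 8): foo 26 -> 34
Final: foo = 34

Answer: 34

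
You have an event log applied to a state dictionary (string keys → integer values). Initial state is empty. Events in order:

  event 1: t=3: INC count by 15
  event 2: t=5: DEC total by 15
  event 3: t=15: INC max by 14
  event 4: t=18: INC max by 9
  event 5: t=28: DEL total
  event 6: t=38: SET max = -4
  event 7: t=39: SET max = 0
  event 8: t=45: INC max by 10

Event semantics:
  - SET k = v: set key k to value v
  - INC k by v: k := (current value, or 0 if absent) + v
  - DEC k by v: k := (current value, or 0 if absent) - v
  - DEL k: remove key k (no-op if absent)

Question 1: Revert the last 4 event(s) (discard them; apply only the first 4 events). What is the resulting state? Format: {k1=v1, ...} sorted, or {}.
Answer: {count=15, max=23, total=-15}

Derivation:
Keep first 4 events (discard last 4):
  after event 1 (t=3: INC count by 15): {count=15}
  after event 2 (t=5: DEC total by 15): {count=15, total=-15}
  after event 3 (t=15: INC max by 14): {count=15, max=14, total=-15}
  after event 4 (t=18: INC max by 9): {count=15, max=23, total=-15}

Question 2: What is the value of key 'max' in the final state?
Track key 'max' through all 8 events:
  event 1 (t=3: INC count by 15): max unchanged
  event 2 (t=5: DEC total by 15): max unchanged
  event 3 (t=15: INC max by 14): max (absent) -> 14
  event 4 (t=18: INC max by 9): max 14 -> 23
  event 5 (t=28: DEL total): max unchanged
  event 6 (t=38: SET max = -4): max 23 -> -4
  event 7 (t=39: SET max = 0): max -4 -> 0
  event 8 (t=45: INC max by 10): max 0 -> 10
Final: max = 10

Answer: 10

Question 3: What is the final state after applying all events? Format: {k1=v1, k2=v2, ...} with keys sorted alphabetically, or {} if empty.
Answer: {count=15, max=10}

Derivation:
  after event 1 (t=3: INC count by 15): {count=15}
  after event 2 (t=5: DEC total by 15): {count=15, total=-15}
  after event 3 (t=15: INC max by 14): {count=15, max=14, total=-15}
  after event 4 (t=18: INC max by 9): {count=15, max=23, total=-15}
  after event 5 (t=28: DEL total): {count=15, max=23}
  after event 6 (t=38: SET max = -4): {count=15, max=-4}
  after event 7 (t=39: SET max = 0): {count=15, max=0}
  after event 8 (t=45: INC max by 10): {count=15, max=10}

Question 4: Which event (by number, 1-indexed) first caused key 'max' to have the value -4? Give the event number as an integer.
Answer: 6

Derivation:
Looking for first event where max becomes -4:
  event 3: max = 14
  event 4: max = 23
  event 5: max = 23
  event 6: max 23 -> -4  <-- first match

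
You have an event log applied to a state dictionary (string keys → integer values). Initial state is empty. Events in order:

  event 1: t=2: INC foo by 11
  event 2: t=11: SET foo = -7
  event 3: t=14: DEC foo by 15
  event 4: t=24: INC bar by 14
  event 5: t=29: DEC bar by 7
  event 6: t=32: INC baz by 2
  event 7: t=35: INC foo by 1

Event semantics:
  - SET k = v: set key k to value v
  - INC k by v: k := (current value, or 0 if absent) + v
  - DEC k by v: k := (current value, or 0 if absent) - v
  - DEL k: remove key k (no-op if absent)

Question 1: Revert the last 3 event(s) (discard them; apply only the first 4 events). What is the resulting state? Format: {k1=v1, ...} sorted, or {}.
Answer: {bar=14, foo=-22}

Derivation:
Keep first 4 events (discard last 3):
  after event 1 (t=2: INC foo by 11): {foo=11}
  after event 2 (t=11: SET foo = -7): {foo=-7}
  after event 3 (t=14: DEC foo by 15): {foo=-22}
  after event 4 (t=24: INC bar by 14): {bar=14, foo=-22}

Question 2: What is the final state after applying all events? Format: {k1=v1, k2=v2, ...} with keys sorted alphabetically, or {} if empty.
  after event 1 (t=2: INC foo by 11): {foo=11}
  after event 2 (t=11: SET foo = -7): {foo=-7}
  after event 3 (t=14: DEC foo by 15): {foo=-22}
  after event 4 (t=24: INC bar by 14): {bar=14, foo=-22}
  after event 5 (t=29: DEC bar by 7): {bar=7, foo=-22}
  after event 6 (t=32: INC baz by 2): {bar=7, baz=2, foo=-22}
  after event 7 (t=35: INC foo by 1): {bar=7, baz=2, foo=-21}

Answer: {bar=7, baz=2, foo=-21}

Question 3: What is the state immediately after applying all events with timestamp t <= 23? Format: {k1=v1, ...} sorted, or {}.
Apply events with t <= 23 (3 events):
  after event 1 (t=2: INC foo by 11): {foo=11}
  after event 2 (t=11: SET foo = -7): {foo=-7}
  after event 3 (t=14: DEC foo by 15): {foo=-22}

Answer: {foo=-22}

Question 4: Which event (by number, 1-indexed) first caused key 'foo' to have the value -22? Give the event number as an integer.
Answer: 3

Derivation:
Looking for first event where foo becomes -22:
  event 1: foo = 11
  event 2: foo = -7
  event 3: foo -7 -> -22  <-- first match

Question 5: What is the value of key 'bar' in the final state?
Answer: 7

Derivation:
Track key 'bar' through all 7 events:
  event 1 (t=2: INC foo by 11): bar unchanged
  event 2 (t=11: SET foo = -7): bar unchanged
  event 3 (t=14: DEC foo by 15): bar unchanged
  event 4 (t=24: INC bar by 14): bar (absent) -> 14
  event 5 (t=29: DEC bar by 7): bar 14 -> 7
  event 6 (t=32: INC baz by 2): bar unchanged
  event 7 (t=35: INC foo by 1): bar unchanged
Final: bar = 7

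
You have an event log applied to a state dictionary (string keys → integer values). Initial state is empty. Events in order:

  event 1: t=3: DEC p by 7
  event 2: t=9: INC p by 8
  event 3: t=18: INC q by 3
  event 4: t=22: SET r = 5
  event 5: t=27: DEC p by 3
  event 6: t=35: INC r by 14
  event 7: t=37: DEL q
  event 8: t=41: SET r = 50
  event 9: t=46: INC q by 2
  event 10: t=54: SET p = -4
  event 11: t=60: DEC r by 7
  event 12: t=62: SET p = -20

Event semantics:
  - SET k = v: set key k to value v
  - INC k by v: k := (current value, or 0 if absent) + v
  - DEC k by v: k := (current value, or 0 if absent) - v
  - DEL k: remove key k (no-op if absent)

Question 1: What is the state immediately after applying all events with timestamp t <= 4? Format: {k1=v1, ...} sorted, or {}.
Answer: {p=-7}

Derivation:
Apply events with t <= 4 (1 events):
  after event 1 (t=3: DEC p by 7): {p=-7}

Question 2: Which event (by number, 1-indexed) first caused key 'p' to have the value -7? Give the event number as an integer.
Answer: 1

Derivation:
Looking for first event where p becomes -7:
  event 1: p (absent) -> -7  <-- first match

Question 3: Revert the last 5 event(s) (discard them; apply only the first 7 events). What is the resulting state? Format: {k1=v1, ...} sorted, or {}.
Answer: {p=-2, r=19}

Derivation:
Keep first 7 events (discard last 5):
  after event 1 (t=3: DEC p by 7): {p=-7}
  after event 2 (t=9: INC p by 8): {p=1}
  after event 3 (t=18: INC q by 3): {p=1, q=3}
  after event 4 (t=22: SET r = 5): {p=1, q=3, r=5}
  after event 5 (t=27: DEC p by 3): {p=-2, q=3, r=5}
  after event 6 (t=35: INC r by 14): {p=-2, q=3, r=19}
  after event 7 (t=37: DEL q): {p=-2, r=19}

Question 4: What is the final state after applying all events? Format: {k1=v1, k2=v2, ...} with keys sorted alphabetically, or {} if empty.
Answer: {p=-20, q=2, r=43}

Derivation:
  after event 1 (t=3: DEC p by 7): {p=-7}
  after event 2 (t=9: INC p by 8): {p=1}
  after event 3 (t=18: INC q by 3): {p=1, q=3}
  after event 4 (t=22: SET r = 5): {p=1, q=3, r=5}
  after event 5 (t=27: DEC p by 3): {p=-2, q=3, r=5}
  after event 6 (t=35: INC r by 14): {p=-2, q=3, r=19}
  after event 7 (t=37: DEL q): {p=-2, r=19}
  after event 8 (t=41: SET r = 50): {p=-2, r=50}
  after event 9 (t=46: INC q by 2): {p=-2, q=2, r=50}
  after event 10 (t=54: SET p = -4): {p=-4, q=2, r=50}
  after event 11 (t=60: DEC r by 7): {p=-4, q=2, r=43}
  after event 12 (t=62: SET p = -20): {p=-20, q=2, r=43}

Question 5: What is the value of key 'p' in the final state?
Track key 'p' through all 12 events:
  event 1 (t=3: DEC p by 7): p (absent) -> -7
  event 2 (t=9: INC p by 8): p -7 -> 1
  event 3 (t=18: INC q by 3): p unchanged
  event 4 (t=22: SET r = 5): p unchanged
  event 5 (t=27: DEC p by 3): p 1 -> -2
  event 6 (t=35: INC r by 14): p unchanged
  event 7 (t=37: DEL q): p unchanged
  event 8 (t=41: SET r = 50): p unchanged
  event 9 (t=46: INC q by 2): p unchanged
  event 10 (t=54: SET p = -4): p -2 -> -4
  event 11 (t=60: DEC r by 7): p unchanged
  event 12 (t=62: SET p = -20): p -4 -> -20
Final: p = -20

Answer: -20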